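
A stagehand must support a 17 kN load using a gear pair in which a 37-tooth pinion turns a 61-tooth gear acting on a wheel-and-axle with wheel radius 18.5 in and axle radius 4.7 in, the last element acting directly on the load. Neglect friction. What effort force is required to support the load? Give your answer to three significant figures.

Gear pair MA = 61/37 = 1.6486.
Wheel-and-axle MA = R/r = 18.5/4.7 = 3.9362.
Combined ideal MA = 1.6486 × 3.9362 = 6.4894.
Effort = load / MA = 17 / 6.4894 = 2.6197 kN.

2.62 kN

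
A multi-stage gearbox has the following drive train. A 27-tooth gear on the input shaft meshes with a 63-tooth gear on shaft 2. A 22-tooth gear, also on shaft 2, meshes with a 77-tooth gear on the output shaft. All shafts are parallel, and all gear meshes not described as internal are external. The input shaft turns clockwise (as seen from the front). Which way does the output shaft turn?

clockwise

the input shaft → shaft 2: external mesh, 1 reversal → CCW.
shaft 2 → the output shaft: external mesh, 1 reversal → CW.
2 reversals in total — an even number — so the output shaft turns the same way as the input shaft.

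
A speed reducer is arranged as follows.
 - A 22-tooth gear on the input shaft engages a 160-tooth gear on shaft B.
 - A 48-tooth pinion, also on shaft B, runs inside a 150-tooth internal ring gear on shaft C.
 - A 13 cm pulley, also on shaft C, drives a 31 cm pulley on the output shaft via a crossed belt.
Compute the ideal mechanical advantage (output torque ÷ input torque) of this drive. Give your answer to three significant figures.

54.2

Each stage contributes driven/driver: gear mesh 160/22 = 7.2727, internal gear 150/48 = 3.125, belt 31/13 = 2.3846.
Overall: 7.2727 × 3.125 × 2.3846 = 54.196.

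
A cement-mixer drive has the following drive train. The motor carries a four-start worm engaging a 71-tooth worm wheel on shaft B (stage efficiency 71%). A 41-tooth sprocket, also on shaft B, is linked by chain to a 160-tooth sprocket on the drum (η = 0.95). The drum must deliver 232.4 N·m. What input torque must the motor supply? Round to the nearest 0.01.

4.97 N·m

Overall ratio R = 17.75 × 3.9024 = 69.268; overall efficiency η = 0.71 × 0.95 = 0.6745.
Input torque = output torque / (R × η) = 232.4 / (69.268 × 0.6745) = 4.9742 N·m.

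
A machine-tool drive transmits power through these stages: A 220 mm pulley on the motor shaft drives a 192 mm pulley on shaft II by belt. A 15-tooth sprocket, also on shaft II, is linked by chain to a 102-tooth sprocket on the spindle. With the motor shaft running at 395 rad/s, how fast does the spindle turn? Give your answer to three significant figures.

Belt: ratio = 192/220 = 0.87273, so shaft II turns at 395 / 0.87273 = 452.6 rad/s.
Chain: ratio = 102/15 = 6.8, so the spindle turns at 452.6 / 6.8 = 66.559 rad/s.

66.6 rad/s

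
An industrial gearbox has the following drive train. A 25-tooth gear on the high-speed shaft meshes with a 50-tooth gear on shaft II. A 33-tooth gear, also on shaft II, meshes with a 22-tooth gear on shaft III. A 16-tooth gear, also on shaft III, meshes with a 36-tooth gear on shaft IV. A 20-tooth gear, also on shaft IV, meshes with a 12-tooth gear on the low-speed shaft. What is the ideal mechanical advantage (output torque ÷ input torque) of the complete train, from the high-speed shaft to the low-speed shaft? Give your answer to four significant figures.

Each stage contributes driven/driver: gear mesh 50/25 = 2, gear mesh 22/33 = 0.66667, gear mesh 36/16 = 2.25, gear mesh 12/20 = 0.6.
Overall: 2 × 0.66667 × 2.25 × 0.6 = 1.8.

1.800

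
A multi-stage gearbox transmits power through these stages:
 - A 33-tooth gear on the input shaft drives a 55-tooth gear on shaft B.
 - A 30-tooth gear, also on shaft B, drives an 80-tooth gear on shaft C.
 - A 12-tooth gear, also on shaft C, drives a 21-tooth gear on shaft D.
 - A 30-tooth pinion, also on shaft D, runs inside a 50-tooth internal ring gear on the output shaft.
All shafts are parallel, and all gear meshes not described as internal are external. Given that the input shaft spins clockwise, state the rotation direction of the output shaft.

anticlockwise

the input shaft → shaft B: external mesh, 1 reversal → CCW.
shaft B → shaft C: external mesh, 1 reversal → CW.
shaft C → shaft D: external mesh, 1 reversal → CCW.
shaft D → the output shaft: internal mesh, same direction → CCW.
3 reversals in total — an odd number — so the output shaft turns opposite to the input shaft.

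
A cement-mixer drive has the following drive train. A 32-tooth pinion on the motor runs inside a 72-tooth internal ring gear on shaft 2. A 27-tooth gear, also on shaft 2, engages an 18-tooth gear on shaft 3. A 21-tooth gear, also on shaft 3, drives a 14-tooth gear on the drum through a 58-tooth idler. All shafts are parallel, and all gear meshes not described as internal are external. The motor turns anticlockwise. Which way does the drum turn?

clockwise

the motor → shaft 2: internal mesh, same direction → CCW.
shaft 2 → shaft 3: external mesh, 1 reversal → CW.
shaft 3 → the drum: driver → idler → driven is 2 external meshes, 2 reversals → CW.
3 reversals in total — an odd number — so the drum turns opposite to the motor.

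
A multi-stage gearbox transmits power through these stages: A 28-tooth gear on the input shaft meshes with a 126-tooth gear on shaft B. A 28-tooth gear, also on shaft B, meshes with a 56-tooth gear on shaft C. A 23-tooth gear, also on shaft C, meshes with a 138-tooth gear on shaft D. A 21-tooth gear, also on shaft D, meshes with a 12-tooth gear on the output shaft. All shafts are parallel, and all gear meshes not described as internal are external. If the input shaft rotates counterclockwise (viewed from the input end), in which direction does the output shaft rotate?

counterclockwise

the input shaft → shaft B: external mesh, 1 reversal → CW.
shaft B → shaft C: external mesh, 1 reversal → CCW.
shaft C → shaft D: external mesh, 1 reversal → CW.
shaft D → the output shaft: external mesh, 1 reversal → CCW.
4 reversals in total — an even number — so the output shaft turns the same way as the input shaft.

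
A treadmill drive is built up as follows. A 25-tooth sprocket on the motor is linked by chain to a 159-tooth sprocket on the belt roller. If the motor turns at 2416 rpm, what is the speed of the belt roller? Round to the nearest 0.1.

379.9 rpm

Chain: ratio = 159/25 = 6.36, so the belt roller turns at 2416 / 6.36 = 379.87 rpm.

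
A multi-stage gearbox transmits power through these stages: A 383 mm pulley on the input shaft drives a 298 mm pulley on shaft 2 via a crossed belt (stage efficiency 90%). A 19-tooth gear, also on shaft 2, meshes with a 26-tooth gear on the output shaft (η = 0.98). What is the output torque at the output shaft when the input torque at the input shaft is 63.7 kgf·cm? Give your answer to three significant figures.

59.8 kgf·cm

Belt: ratio = 298/383 = 0.77807; torque at shaft 2 = 63.7 × 0.77807 × 0.90 = 44.607 kgf·cm.
Gear mesh: ratio = 26/19 = 1.3684; torque at the output shaft = 44.607 × 1.3684 × 0.98 = 59.82 kgf·cm.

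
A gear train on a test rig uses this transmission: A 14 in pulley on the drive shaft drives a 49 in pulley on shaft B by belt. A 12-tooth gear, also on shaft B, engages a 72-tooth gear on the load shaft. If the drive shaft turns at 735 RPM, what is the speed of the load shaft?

the drive shaft → shaft B (belt, 49/14): 735 ÷ 3.5 = 210 RPM
shaft B → the load shaft (gear mesh, 72/12): 210 ÷ 6 = 35 RPM

35 RPM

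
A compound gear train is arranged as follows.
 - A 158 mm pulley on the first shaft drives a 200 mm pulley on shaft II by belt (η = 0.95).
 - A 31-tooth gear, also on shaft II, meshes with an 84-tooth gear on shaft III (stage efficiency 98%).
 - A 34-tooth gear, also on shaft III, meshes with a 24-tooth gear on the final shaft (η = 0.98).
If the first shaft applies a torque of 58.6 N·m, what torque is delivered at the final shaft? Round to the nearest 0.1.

129.4 N·m

Belt: ratio = 200/158 = 1.2658; torque at shaft II = 58.6 × 1.2658 × 0.95 = 70.468 N·m.
Gear mesh: ratio = 84/31 = 2.7097; torque at shaft III = 70.468 × 2.7097 × 0.98 = 187.13 N·m.
Gear mesh: ratio = 24/34 = 0.70588; torque at the final shaft = 187.13 × 0.70588 × 0.98 = 129.45 N·m.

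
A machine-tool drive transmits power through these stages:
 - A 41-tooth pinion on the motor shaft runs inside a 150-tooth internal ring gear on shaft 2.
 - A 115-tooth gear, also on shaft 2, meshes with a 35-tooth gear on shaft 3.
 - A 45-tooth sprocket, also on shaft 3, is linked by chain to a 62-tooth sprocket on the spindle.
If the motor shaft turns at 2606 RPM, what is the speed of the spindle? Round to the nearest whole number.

1699 RPM

Internal gear: ratio = 150/41 = 3.6585, so shaft 2 turns at 2606 / 3.6585 = 712.31 RPM.
Gear mesh: ratio = 35/115 = 0.30435, so shaft 3 turns at 712.31 / 0.30435 = 2340.4 RPM.
Chain: ratio = 62/45 = 1.3778, so the spindle turns at 2340.4 / 1.3778 = 1698.7 RPM.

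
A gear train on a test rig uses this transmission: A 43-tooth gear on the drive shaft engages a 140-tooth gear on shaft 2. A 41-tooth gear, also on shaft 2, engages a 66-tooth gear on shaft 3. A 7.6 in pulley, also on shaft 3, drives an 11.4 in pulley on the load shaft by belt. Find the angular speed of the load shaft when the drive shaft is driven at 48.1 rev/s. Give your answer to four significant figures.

6.118 rev/s

Gear mesh: ratio = 140/43 = 3.2558, so shaft 2 turns at 48.1 / 3.2558 = 14.774 rev/s.
Gear mesh: ratio = 66/41 = 1.6098, so shaft 3 turns at 14.774 / 1.6098 = 9.1775 rev/s.
Belt: ratio = 11.4/7.6 = 1.5, so the load shaft turns at 9.1775 / 1.5 = 6.1183 rev/s.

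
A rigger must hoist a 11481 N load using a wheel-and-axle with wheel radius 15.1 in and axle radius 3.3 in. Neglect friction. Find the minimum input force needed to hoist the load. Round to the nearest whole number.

Wheel-and-axle MA = R/r = 15.1/3.3 = 4.5758.
Effort = load / MA = 11481 / 4.5758 = 2509.1 N.

2509 N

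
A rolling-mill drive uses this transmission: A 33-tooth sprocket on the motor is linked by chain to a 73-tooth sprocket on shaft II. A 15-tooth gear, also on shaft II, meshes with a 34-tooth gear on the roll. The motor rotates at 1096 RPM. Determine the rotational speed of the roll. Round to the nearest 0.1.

218.6 RPM

the motor → shaft II (chain, 73/33): 1096 ÷ 2.2121 = 495.45 RPM
shaft II → the roll (gear mesh, 34/15): 495.45 ÷ 2.2667 = 218.58 RPM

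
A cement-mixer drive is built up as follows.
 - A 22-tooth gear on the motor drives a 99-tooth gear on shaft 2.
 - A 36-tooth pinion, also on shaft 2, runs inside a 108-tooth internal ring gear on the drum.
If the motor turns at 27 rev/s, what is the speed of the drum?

the motor → shaft 2 (gear mesh, 99/22): 27 ÷ 4.5 = 6 rev/s
shaft 2 → the drum (internal gear, 108/36): 6 ÷ 3 = 2 rev/s

2 rev/s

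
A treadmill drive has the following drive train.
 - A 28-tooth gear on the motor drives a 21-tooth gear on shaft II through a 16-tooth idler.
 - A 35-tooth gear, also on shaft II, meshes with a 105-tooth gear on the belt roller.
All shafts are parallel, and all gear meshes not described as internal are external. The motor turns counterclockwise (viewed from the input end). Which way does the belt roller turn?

clockwise

the motor → shaft II: driver → idler → driven is 2 external meshes, 2 reversals → CCW.
shaft II → the belt roller: external mesh, 1 reversal → CW.
3 reversals in total — an odd number — so the belt roller turns opposite to the motor.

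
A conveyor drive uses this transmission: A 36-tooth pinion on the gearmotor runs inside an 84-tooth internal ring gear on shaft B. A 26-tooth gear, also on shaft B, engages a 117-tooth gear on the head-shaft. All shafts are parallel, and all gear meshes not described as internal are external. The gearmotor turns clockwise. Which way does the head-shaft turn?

the gearmotor → shaft B: internal mesh, same direction → CW.
shaft B → the head-shaft: external mesh, 1 reversal → CCW.
1 reversal in total — an odd number — so the head-shaft turns opposite to the gearmotor.

counterclockwise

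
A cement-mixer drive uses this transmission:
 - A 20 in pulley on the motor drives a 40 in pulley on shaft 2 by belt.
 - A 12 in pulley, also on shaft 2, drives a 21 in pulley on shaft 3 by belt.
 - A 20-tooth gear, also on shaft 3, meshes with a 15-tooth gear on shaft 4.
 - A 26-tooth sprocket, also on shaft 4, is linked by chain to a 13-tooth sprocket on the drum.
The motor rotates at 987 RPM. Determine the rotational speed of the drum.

the motor → shaft 2 (belt, 40/20): 987 ÷ 2 = 493.5 RPM
shaft 2 → shaft 3 (belt, 21/12): 493.5 ÷ 1.75 = 282 RPM
shaft 3 → shaft 4 (gear mesh, 15/20): 282 ÷ 0.75 = 376 RPM
shaft 4 → the drum (chain, 13/26): 376 ÷ 0.5 = 752 RPM

752 RPM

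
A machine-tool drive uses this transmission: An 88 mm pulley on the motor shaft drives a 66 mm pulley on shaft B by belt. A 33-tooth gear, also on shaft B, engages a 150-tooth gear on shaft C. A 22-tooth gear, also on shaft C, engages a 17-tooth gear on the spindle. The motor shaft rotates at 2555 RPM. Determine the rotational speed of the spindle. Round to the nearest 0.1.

969.9 RPM

Belt: ratio = 66/88 = 0.75, so shaft B turns at 2555 / 0.75 = 3406.7 RPM.
Gear mesh: ratio = 150/33 = 4.5455, so shaft C turns at 3406.7 / 4.5455 = 749.47 RPM.
Gear mesh: ratio = 17/22 = 0.77273, so the spindle turns at 749.47 / 0.77273 = 969.9 RPM.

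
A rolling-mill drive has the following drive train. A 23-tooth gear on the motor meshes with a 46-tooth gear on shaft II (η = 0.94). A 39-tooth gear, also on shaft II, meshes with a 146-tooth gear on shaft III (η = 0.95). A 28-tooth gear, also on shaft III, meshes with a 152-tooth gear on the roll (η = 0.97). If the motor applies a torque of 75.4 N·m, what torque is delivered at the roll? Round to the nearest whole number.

2655 N·m

Gear mesh: ratio = 46/23 = 2; torque at shaft II = 75.4 × 2 × 0.94 = 141.75 N·m.
Gear mesh: ratio = 146/39 = 3.7436; torque at shaft III = 141.75 × 3.7436 × 0.95 = 504.13 N·m.
Gear mesh: ratio = 152/28 = 5.4286; torque at the roll = 504.13 × 5.4286 × 0.97 = 2654.6 N·m.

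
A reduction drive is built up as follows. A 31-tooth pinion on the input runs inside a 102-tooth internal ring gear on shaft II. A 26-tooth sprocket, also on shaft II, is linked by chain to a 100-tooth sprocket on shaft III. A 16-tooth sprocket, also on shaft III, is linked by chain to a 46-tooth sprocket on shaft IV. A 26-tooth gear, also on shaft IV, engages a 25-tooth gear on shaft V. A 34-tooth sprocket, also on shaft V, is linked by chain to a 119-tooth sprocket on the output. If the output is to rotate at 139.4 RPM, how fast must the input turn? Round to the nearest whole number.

17069 RPM

Overall ratio R = 3.2903 × 3.8462 × 2.875 × 0.96154 × 3.5 = 122.44.
Required input speed = output speed × R = 139.4 × 122.44 = 17069 RPM.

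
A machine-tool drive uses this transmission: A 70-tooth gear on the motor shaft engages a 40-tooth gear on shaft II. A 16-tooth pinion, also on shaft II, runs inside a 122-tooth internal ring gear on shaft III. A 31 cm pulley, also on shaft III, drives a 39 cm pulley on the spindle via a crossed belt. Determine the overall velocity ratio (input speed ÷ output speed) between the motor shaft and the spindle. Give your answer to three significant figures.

Each stage contributes driven/driver: gear mesh 40/70 = 0.57143, internal gear 122/16 = 7.625, belt 39/31 = 1.2581.
Overall: 0.57143 × 7.625 × 1.2581 = 5.4816.

5.48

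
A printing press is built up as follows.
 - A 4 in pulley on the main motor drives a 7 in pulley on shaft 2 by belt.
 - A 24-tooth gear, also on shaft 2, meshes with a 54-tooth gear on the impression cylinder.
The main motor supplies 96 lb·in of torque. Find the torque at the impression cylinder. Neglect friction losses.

378 lb·in

Belt: ratio = 7/4 = 1.75; torque at shaft 2 = 96 × 1.75 = 168 lb·in.
Gear mesh: ratio = 54/24 = 2.25; torque at the impression cylinder = 168 × 2.25 = 378 lb·in.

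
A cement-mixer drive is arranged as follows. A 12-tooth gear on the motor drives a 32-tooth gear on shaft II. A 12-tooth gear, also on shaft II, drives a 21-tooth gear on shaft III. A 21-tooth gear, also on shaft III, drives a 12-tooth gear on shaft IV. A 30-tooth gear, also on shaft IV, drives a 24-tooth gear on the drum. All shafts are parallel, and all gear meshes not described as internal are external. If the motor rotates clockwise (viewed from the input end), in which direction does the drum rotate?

clockwise

the motor → shaft II: external mesh, 1 reversal → CCW.
shaft II → shaft III: external mesh, 1 reversal → CW.
shaft III → shaft IV: external mesh, 1 reversal → CCW.
shaft IV → the drum: external mesh, 1 reversal → CW.
4 reversals in total — an even number — so the drum turns the same way as the motor.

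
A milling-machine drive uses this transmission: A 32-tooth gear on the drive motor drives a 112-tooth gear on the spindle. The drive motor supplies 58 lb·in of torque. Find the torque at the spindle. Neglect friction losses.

Gear mesh: ratio = 112/32 = 3.5; torque at the spindle = 58 × 3.5 = 203 lb·in.

203 lb·in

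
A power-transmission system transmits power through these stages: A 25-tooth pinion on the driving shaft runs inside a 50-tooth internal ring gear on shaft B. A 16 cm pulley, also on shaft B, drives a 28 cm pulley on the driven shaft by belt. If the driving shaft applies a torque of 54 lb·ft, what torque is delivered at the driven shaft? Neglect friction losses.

Internal gear: ratio = 50/25 = 2; torque at shaft B = 54 × 2 = 108 lb·ft.
Belt: ratio = 28/16 = 1.75; torque at the driven shaft = 108 × 1.75 = 189 lb·ft.

189 lb·ft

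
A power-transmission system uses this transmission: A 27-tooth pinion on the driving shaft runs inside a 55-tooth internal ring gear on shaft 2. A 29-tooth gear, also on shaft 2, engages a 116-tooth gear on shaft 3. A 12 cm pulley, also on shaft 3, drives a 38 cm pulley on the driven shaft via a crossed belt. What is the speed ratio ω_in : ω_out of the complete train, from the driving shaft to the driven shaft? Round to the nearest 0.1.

Each stage contributes driven/driver: internal gear 55/27 = 2.037, gear mesh 116/29 = 4, belt 38/12 = 3.1667.
Overall: 2.037 × 4 × 3.1667 = 25.802.

25.8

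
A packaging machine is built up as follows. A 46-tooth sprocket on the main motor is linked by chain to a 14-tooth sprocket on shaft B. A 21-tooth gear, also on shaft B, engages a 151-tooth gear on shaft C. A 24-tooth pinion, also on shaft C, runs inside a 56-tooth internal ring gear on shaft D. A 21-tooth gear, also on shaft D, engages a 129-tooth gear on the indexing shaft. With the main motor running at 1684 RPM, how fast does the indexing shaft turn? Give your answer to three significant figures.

the main motor → shaft B (chain, 14/46): 1684 ÷ 0.30435 = 5533.1 RPM
shaft B → shaft C (gear mesh, 151/21): 5533.1 ÷ 7.1905 = 769.51 RPM
shaft C → shaft D (internal gear, 56/24): 769.51 ÷ 2.3333 = 329.79 RPM
shaft D → the indexing shaft (gear mesh, 129/21): 329.79 ÷ 6.1429 = 53.687 RPM

53.7 RPM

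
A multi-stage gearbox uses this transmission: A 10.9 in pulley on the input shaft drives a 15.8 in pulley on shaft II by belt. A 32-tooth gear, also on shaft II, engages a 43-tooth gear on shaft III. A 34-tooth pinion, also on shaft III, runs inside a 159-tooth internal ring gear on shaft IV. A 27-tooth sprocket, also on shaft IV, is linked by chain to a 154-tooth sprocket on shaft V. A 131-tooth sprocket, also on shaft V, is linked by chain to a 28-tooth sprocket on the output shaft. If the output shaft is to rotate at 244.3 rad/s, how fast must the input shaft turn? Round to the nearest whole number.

2713 rad/s

Overall ratio R = 1.4495 × 1.3438 × 4.6765 × 5.7037 × 0.21374 = 11.105.
Required input speed = output speed × R = 244.3 × 11.105 = 2712.9 rad/s.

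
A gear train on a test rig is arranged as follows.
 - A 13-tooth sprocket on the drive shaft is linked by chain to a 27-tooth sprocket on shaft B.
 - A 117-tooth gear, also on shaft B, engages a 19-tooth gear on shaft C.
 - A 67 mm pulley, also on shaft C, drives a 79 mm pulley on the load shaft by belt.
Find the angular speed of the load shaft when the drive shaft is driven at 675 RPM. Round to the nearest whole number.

chain 27/13 = 2.0769 → 675/2.0769 = 325 RPM
gear mesh 19/117 = 0.16239 → 325/0.16239 = 2001.3 RPM
belt 79/67 = 1.1791 → 2001.3/1.1791 = 1697.3 RPM

1697 RPM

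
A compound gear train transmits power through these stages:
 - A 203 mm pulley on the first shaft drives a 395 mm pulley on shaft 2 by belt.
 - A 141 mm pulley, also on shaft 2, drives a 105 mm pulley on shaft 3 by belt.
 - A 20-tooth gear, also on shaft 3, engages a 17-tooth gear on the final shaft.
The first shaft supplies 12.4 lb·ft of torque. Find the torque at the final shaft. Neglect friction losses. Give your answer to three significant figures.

After the belt (395/203): 12.4 × 1.9458 = 24.128 lb·ft
After the belt (105/141): 24.128 × 0.74468 = 17.968 lb·ft
After the gear mesh (17/20): 17.968 × 0.85 = 15.273 lb·ft

15.3 lb·ft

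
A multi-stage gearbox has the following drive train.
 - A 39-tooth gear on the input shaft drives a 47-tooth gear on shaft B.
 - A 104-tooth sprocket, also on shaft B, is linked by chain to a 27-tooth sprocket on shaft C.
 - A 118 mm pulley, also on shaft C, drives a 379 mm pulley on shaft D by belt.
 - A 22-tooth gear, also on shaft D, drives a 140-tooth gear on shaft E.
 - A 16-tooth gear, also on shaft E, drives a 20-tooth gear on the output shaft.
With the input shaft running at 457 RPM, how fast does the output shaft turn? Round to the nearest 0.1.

Gear mesh: ratio = 47/39 = 1.2051, so shaft B turns at 457 / 1.2051 = 379.21 RPM.
Chain: ratio = 27/104 = 0.25962, so shaft C turns at 379.21 / 0.25962 = 1460.7 RPM.
Belt: ratio = 379/118 = 3.2119, so shaft D turns at 1460.7 / 3.2119 = 454.77 RPM.
Gear mesh: ratio = 140/22 = 6.3636, so shaft E turns at 454.77 / 6.3636 = 71.464 RPM.
Gear mesh: ratio = 20/16 = 1.25, so the output shaft turns at 71.464 / 1.25 = 57.172 RPM.

57.2 RPM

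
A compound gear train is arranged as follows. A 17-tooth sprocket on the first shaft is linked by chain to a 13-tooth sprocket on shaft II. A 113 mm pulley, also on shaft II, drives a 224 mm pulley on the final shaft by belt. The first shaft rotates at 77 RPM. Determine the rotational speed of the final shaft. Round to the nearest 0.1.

chain 13/17 = 0.76471 → 77/0.76471 = 100.69 RPM
belt 224/113 = 1.9823 → 100.69/1.9823 = 50.796 RPM

50.8 RPM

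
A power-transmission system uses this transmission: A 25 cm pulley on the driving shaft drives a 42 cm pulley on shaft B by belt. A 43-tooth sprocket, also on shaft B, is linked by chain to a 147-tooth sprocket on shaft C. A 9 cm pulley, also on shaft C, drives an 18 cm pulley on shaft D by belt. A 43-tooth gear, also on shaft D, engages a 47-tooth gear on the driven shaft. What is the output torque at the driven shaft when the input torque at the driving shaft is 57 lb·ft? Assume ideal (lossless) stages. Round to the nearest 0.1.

715.6 lb·ft

belt 42/25 = 1.68 → τ = 57·1.68 = 95.76 lb·ft
chain 147/43 = 3.4186 → τ = 95.76·3.4186 = 327.37 lb·ft
belt 18/9 = 2 → τ = 327.37·2 = 654.73 lb·ft
gear mesh 47/43 = 1.093 → τ = 654.73·1.093 = 715.64 lb·ft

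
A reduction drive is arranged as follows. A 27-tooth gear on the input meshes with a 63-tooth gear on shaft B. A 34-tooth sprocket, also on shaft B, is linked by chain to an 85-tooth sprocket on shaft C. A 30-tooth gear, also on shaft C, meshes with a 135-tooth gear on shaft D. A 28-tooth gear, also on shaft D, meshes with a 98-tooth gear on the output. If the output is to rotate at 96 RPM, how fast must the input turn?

8820 RPM

Overall ratio R = 2.3333 × 2.5 × 4.5 × 3.5 = 91.875.
Required input speed = output speed × R = 96 × 91.875 = 8820 RPM.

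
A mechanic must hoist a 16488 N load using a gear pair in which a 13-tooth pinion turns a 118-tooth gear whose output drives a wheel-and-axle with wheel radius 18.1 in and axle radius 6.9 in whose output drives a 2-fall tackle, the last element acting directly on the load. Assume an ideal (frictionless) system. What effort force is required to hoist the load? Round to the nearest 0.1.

Gear pair MA = 118/13 = 9.0769.
Wheel-and-axle MA = R/r = 18.1/6.9 = 2.6232.
Block-and-tackle MA = number of supporting rope parts = 2.
Combined ideal MA = 9.0769 × 2.6232 × 2 = 47.621.
Effort = load / MA = 16488 / 47.621 = 346.23 N.

346.2 N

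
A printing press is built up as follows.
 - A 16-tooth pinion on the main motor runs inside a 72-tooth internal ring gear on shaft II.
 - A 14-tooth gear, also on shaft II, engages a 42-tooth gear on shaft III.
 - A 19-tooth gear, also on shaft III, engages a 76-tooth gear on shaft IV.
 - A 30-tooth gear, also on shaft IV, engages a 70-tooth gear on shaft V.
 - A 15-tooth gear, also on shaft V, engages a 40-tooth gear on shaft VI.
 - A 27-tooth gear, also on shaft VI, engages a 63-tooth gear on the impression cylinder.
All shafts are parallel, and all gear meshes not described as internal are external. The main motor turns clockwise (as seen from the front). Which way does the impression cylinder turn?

the main motor → shaft II: internal mesh, same direction → CW.
shaft II → shaft III: external mesh, 1 reversal → CCW.
shaft III → shaft IV: external mesh, 1 reversal → CW.
shaft IV → shaft V: external mesh, 1 reversal → CCW.
shaft V → shaft VI: external mesh, 1 reversal → CW.
shaft VI → the impression cylinder: external mesh, 1 reversal → CCW.
5 reversals in total — an odd number — so the impression cylinder turns opposite to the main motor.

counterclockwise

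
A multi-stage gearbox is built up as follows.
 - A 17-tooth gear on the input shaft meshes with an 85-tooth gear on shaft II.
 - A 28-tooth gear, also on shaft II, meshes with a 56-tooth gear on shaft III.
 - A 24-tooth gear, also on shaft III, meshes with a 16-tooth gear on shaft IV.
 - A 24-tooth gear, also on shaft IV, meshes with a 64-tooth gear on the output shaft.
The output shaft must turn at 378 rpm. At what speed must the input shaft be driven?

6720 rpm

Overall ratio R = 5 × 2 × 0.66667 × 2.6667 = 17.778.
Required input speed = output speed × R = 378 × 17.778 = 6720 rpm.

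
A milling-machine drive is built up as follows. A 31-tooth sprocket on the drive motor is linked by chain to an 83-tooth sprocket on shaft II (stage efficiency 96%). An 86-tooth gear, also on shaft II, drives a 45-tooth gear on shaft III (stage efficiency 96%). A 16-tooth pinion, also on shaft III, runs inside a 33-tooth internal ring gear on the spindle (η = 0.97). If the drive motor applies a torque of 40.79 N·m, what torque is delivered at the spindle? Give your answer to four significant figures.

105.4 N·m

After the chain (83/31): 40.79 × 2.6774 × 0.96 = 104.84 N·m
After the gear mesh (45/86): 104.84 × 0.52326 × 0.96 = 52.666 N·m
After the internal gear (33/16): 52.666 × 2.0625 × 0.97 = 105.36 N·m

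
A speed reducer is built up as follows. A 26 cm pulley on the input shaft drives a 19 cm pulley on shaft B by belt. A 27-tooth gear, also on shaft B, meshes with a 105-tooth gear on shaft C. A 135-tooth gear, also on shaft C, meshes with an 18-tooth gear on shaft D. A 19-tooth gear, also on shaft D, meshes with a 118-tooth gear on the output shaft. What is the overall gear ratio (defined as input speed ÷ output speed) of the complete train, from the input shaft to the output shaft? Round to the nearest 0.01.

Each stage contributes driven/driver: belt 19/26 = 0.73077, gear mesh 105/27 = 3.8889, gear mesh 18/135 = 0.13333, gear mesh 118/19 = 6.2105.
Overall: 0.73077 × 3.8889 × 0.13333 × 6.2105 = 2.3533.

2.35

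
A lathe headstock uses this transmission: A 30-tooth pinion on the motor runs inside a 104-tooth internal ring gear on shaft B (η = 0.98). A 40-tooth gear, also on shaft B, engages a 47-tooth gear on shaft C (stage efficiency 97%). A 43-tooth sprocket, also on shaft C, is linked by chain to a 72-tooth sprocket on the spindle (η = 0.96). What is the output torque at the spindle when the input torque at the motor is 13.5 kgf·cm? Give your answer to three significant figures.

After the internal gear (104/30): 13.5 × 3.4667 × 0.98 = 45.864 kgf·cm
After the gear mesh (47/40): 45.864 × 1.175 × 0.97 = 52.273 kgf·cm
After the chain (72/43): 52.273 × 1.6744 × 0.96 = 84.027 kgf·cm

84.0 kgf·cm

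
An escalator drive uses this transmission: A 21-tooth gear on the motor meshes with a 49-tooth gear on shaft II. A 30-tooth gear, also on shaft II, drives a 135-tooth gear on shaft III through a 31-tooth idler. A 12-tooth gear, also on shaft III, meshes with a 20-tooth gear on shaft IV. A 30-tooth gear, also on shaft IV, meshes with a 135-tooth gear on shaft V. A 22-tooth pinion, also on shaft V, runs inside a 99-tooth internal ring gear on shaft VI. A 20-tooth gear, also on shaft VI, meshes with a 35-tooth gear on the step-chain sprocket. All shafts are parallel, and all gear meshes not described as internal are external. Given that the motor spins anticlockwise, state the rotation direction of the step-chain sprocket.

anticlockwise

the motor → shaft II: external mesh, 1 reversal → CW.
shaft II → shaft III: driver → idler → driven is 2 external meshes, 2 reversals → CW.
shaft III → shaft IV: external mesh, 1 reversal → CCW.
shaft IV → shaft V: external mesh, 1 reversal → CW.
shaft V → shaft VI: internal mesh, same direction → CW.
shaft VI → the step-chain sprocket: external mesh, 1 reversal → CCW.
6 reversals in total — an even number — so the step-chain sprocket turns the same way as the motor.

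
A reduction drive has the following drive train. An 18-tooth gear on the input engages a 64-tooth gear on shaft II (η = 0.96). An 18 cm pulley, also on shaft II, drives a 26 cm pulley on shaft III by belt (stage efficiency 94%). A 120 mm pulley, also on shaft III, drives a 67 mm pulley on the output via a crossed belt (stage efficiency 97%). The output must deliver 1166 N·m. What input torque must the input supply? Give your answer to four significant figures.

Overall ratio R = 3.5556 × 1.4444 × 0.55833 = 2.8675; overall efficiency η = 0.96 × 0.94 × 0.97 = 0.8753.
Input torque = output torque / (R × η) = 1166 / (2.8675 × 0.8753) = 464.54 N·m.

464.5 N·m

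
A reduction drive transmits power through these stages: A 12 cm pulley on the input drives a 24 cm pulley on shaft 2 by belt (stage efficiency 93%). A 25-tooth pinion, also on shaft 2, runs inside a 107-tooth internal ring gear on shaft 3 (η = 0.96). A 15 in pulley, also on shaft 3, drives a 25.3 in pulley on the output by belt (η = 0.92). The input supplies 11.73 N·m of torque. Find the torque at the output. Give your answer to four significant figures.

belt 24/12 = 2 → τ = 11.73·2·0.93 = 21.818 N·m
internal gear 107/25 = 4.28 → τ = 21.818·4.28·0.96 = 89.645 N·m
belt 25.3/15 = 1.6867 → τ = 89.645·1.6867·0.92 = 139.11 N·m

139.1 N·m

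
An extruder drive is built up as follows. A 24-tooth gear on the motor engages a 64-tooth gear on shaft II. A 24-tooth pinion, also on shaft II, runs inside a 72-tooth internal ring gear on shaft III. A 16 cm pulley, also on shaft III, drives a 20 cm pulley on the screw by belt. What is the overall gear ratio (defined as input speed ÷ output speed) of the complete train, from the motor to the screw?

10

Each stage contributes driven/driver: gear mesh 64/24 = 2.6667, internal gear 72/24 = 3, belt 20/16 = 1.25.
Overall: 2.6667 × 3 × 1.25 = 10.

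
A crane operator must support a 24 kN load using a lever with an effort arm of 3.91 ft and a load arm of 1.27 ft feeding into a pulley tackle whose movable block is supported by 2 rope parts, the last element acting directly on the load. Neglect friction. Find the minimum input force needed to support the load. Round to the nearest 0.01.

3.90 kN

Lever MA = effort arm / load arm = 3.91/1.27 = 3.0787.
Block-and-tackle MA = number of supporting rope parts = 2.
Combined ideal MA = 3.0787 × 2 = 6.1575.
Effort = load / MA = 24 / 6.1575 = 3.8977 kN.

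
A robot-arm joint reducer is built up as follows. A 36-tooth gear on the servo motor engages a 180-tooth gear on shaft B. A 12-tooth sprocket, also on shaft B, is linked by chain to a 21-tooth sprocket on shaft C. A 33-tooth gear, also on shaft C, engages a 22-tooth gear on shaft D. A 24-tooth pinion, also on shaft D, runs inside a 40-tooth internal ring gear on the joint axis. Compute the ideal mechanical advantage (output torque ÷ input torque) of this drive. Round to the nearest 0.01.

Each stage contributes driven/driver: gear mesh 180/36 = 5, chain 21/12 = 1.75, gear mesh 22/33 = 0.66667, internal gear 40/24 = 1.6667.
Overall: 5 × 1.75 × 0.66667 × 1.6667 = 9.7222.

9.72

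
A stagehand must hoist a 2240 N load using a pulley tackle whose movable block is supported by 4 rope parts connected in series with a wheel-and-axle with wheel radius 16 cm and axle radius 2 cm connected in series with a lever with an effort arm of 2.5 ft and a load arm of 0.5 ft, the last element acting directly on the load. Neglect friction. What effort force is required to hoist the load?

14 N

Block-and-tackle MA = number of supporting rope parts = 4.
Wheel-and-axle MA = R/r = 16/2 = 8.
Lever MA = effort arm / load arm = 2.5/0.5 = 5.
Combined ideal MA = 4 × 8 × 5 = 160.
Effort = load / MA = 2240 / 160 = 14 N.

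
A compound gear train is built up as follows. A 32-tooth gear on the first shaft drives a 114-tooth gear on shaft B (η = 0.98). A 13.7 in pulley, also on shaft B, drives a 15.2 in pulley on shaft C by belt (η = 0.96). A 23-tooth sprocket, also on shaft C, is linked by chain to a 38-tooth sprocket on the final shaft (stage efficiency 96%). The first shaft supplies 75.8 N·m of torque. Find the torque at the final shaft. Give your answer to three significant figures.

447 N·m

Gear mesh: ratio = 114/32 = 3.5625; torque at shaft B = 75.8 × 3.5625 × 0.98 = 264.64 N·m.
Belt: ratio = 15.2/13.7 = 1.1095; torque at shaft C = 264.64 × 1.1095 × 0.96 = 281.87 N·m.
Chain: ratio = 38/23 = 1.6522; torque at the final shaft = 281.87 × 1.6522 × 0.96 = 447.07 N·m.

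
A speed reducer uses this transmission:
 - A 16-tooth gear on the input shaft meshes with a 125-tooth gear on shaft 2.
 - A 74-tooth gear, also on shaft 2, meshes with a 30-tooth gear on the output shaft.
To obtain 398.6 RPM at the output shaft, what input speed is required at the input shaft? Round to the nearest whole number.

1262 RPM

Overall ratio R = 7.8125 × 0.40541 = 3.1672.
Required input speed = output speed × R = 398.6 × 3.1672 = 1262.5 RPM.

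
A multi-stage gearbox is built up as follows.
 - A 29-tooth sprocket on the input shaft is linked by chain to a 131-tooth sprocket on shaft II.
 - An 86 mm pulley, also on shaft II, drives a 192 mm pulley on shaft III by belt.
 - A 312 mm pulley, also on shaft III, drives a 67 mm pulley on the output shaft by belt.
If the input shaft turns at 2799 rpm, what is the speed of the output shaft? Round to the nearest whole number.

Chain: ratio = 131/29 = 4.5172, so shaft II turns at 2799 / 4.5172 = 619.63 rpm.
Belt: ratio = 192/86 = 2.2326, so shaft III turns at 619.63 / 2.2326 = 277.54 rpm.
Belt: ratio = 67/312 = 0.21474, so the output shaft turns at 277.54 / 0.21474 = 1292.4 rpm.

1292 rpm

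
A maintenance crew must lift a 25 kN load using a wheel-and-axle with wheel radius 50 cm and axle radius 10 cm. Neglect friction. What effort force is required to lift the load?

5 kN

Wheel-and-axle MA = R/r = 50/10 = 5.
Effort = load / MA = 25 / 5 = 5 kN.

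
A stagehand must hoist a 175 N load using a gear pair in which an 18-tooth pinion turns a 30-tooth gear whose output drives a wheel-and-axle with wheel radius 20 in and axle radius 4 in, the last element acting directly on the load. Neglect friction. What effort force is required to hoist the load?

21 N

Gear pair MA = 30/18 = 1.6667.
Wheel-and-axle MA = R/r = 20/4 = 5.
Combined ideal MA = 1.6667 × 5 = 8.3333.
Effort = load / MA = 175 / 8.3333 = 21 N.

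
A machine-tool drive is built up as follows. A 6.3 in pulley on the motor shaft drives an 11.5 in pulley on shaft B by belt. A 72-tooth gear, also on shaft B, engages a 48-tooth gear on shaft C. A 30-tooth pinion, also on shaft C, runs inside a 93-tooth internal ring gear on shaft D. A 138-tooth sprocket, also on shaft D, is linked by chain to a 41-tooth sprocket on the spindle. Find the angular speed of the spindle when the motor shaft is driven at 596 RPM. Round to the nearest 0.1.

the motor shaft → shaft B (belt, 11.5/6.3): 596 ÷ 1.8254 = 326.5 RPM
shaft B → shaft C (gear mesh, 48/72): 326.5 ÷ 0.66667 = 489.76 RPM
shaft C → shaft D (internal gear, 93/30): 489.76 ÷ 3.1 = 157.99 RPM
shaft D → the spindle (chain, 41/138): 157.99 ÷ 0.2971 = 531.76 RPM

531.8 RPM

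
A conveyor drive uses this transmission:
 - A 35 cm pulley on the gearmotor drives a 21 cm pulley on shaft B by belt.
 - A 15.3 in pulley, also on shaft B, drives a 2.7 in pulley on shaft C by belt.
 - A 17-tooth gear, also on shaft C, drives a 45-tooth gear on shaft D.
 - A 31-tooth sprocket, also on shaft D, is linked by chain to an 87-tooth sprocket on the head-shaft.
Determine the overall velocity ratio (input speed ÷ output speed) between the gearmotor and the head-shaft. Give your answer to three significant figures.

Each stage contributes driven/driver: belt 21/35 = 0.6, belt 2.7/15.3 = 0.17647, gear mesh 45/17 = 2.6471, chain 87/31 = 2.8065.
Overall: 0.6 × 0.17647 × 2.6471 × 2.8065 = 0.78658.

0.787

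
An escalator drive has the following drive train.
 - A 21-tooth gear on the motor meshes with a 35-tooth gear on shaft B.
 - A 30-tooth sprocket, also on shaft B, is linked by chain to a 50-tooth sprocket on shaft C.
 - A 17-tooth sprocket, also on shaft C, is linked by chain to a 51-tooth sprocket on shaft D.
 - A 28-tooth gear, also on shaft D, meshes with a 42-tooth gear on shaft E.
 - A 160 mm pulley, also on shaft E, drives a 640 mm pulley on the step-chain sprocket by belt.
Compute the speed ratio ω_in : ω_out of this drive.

Each stage contributes driven/driver: gear mesh 35/21 = 1.6667, chain 50/30 = 1.6667, chain 51/17 = 3, gear mesh 42/28 = 1.5, belt 640/160 = 4.
Overall: 1.6667 × 1.6667 × 3 × 1.5 × 4 = 50.

50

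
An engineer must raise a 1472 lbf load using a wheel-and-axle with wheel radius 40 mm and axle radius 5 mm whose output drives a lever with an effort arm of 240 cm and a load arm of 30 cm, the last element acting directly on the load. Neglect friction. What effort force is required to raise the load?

Wheel-and-axle MA = R/r = 40/5 = 8.
Lever MA = effort arm / load arm = 240/30 = 8.
Combined ideal MA = 8 × 8 = 64.
Effort = load / MA = 1472 / 64 = 23 lbf.

23 lbf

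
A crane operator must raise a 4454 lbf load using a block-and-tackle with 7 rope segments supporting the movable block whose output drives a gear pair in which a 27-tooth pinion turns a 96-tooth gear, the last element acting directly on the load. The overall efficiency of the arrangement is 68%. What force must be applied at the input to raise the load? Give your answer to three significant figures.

263 lbf

Block-and-tackle MA = number of supporting rope parts = 7.
Gear pair MA = 96/27 = 3.5556.
Combined ideal MA = 7 × 3.5556 = 24.889.
Actual MA = 24.889 × 0.68 = 16.924.
Effort = load / actual MA = 4454 / 16.924 = 263.17 lbf.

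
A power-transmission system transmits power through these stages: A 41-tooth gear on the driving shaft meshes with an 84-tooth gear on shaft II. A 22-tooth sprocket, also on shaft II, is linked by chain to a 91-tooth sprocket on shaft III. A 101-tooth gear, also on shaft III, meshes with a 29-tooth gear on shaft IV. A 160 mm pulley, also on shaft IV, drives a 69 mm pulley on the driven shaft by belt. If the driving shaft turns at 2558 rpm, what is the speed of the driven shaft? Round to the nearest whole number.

gear mesh 84/41 = 2.0488 → 2558/2.0488 = 1248.5 rpm
chain 91/22 = 4.1364 → 1248.5/4.1364 = 301.85 rpm
gear mesh 29/101 = 0.28713 → 301.85/0.28713 = 1051.3 rpm
belt 69/160 = 0.43125 → 1051.3/0.43125 = 2437.7 rpm

2438 rpm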